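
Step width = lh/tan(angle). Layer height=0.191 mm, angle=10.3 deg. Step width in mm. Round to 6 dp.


step = 0.191 / tan(10.3) = 1.051005 mm


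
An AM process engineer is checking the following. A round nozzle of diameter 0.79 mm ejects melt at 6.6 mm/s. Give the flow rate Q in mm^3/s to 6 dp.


A = pi*(0.79/2)^2 = 0.49016699 mm^2
Q = 0.49016699 * 6.6 = 3.235102 mm^3/s


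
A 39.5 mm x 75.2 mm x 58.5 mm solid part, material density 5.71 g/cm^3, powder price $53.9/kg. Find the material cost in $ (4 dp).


V = 39.5 * 75.2 * 58.5 = 173768.4 mm^3 = 173.7684 cm^3
Mass = 173.7684 * 5.71 / 1000 = 0.99221756 kg
Cost = 0.99221756 * 53.9 = 53.4805 $


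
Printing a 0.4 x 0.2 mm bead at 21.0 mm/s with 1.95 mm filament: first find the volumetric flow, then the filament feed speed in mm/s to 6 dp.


Q = 0.4 * 0.2 * 21.0 = 1.68 mm^3/s
A_fil = pi*(1.95/2)^2 = 2.98647652 mm^2
v_feed = 1.68 / 2.98647652 = 0.562536 mm/s


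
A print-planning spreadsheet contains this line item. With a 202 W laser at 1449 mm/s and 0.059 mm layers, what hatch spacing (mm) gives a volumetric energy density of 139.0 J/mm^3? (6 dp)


h = 202 / (139.0*1449*0.059) = 0.016999 mm


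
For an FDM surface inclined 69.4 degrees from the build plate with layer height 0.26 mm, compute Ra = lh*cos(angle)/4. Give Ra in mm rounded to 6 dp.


Ra = 0.26 * cos(69.4) / 4 = 0.02287 mm


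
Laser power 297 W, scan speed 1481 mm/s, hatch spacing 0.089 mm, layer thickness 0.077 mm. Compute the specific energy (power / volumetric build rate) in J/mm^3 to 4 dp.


Build rate = 1481 * 0.089 * 0.077 = 10.149293 mm^3/s
SE = 297 / 10.149293 = 29.2631 J/mm^3


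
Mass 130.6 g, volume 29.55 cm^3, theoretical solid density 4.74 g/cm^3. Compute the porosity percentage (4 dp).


rho_part = 130.6 / 29.55 = 4.41962775 g/cm^3
Porosity = (1 - 4.41962775/4.74)*100 = 6.7589 %


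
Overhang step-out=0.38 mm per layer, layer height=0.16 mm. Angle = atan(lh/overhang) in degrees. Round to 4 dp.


angle = atan(0.16/0.38) = 22.8337 degrees


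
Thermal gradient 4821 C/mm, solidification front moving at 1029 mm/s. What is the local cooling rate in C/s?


CR = 4821 * 1029 = 4960809 C/s


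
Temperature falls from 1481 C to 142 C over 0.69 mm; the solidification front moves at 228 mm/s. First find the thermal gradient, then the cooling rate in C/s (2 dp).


G = (1481-142)/0.69 = 1940.57971014 C/mm
CR = 1940.57971014 * 228 = 442452.17 C/s


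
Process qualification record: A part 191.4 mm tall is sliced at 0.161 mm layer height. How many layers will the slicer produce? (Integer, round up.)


Layers = ceil(191.4/0.161) = 1189


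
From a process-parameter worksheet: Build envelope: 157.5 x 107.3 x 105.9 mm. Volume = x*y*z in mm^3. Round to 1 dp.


V = 157.5 * 107.3 * 105.9 = 1789683.5 mm^3


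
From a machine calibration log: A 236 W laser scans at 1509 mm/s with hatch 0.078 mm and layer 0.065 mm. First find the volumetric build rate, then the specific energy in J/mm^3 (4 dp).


Build rate = 1509 * 0.078 * 0.065 = 7.65063 mm^3/s
SE = 236 / 7.65063 = 30.8471 J/mm^3


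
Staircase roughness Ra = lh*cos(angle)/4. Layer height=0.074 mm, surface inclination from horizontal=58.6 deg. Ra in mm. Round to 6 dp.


Ra = 0.074 * cos(58.6) / 4 = 0.009639 mm


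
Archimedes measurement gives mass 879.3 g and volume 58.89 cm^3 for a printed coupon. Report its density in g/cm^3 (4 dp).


rho = 879.3 / 58.89 = 14.9312 g/cm^3


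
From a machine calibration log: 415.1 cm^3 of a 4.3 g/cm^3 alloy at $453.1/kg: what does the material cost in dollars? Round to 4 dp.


Mass = 415.1*4.3/1000 = 1.78493 kg
Cost = 1.78493 * 453.1 = 808.7518 $


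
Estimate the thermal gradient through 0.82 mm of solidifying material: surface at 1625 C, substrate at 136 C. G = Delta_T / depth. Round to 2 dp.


G = (1625-136)/0.82 = 1815.85 C/mm


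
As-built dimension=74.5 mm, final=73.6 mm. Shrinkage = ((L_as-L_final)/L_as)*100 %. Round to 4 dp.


Shrinkage = ((74.5-73.6)/74.5)*100 = 1.2081 %


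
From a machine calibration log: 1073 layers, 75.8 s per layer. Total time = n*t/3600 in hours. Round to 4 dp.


t = 1073 * 75.8 / 3600 = 22.5926 hrs


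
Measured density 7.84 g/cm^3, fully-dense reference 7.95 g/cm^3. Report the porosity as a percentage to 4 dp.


Porosity = (1-7.84/7.95)*100 = 1.3836 %


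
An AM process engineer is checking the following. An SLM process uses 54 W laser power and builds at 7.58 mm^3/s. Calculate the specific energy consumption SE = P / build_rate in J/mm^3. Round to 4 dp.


SE = 54 / 7.58 = 7.124 J/mm^3


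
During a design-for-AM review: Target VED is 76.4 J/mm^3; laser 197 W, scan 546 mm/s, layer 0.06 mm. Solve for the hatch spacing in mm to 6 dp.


h = 197 / (76.4*546*0.06) = 0.07871 mm


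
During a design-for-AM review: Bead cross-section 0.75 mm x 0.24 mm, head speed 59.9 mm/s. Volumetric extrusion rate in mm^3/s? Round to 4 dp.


Rate = 0.75 * 0.24 * 59.9 = 10.782 mm^3/s


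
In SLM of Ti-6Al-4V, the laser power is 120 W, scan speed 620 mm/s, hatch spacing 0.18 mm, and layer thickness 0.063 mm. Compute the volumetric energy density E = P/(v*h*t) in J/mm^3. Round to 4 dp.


E = 120 / (620*0.18*0.063) = 17.0678 J/mm^3


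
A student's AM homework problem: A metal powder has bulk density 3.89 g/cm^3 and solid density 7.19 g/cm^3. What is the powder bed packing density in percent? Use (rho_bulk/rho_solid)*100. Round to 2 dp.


Packing = (3.89/7.19)*100 = 54.1 %


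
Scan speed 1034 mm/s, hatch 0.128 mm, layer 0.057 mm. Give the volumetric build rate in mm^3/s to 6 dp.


Rate = 1034 * 0.128 * 0.057 = 7.544064 mm^3/s


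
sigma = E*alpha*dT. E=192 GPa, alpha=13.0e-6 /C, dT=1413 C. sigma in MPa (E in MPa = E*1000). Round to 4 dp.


sigma = 192*1000 * 13.0e-6 * 1413 = 3526.848 MPa


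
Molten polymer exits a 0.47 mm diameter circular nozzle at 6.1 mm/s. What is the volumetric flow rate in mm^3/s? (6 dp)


A = pi*(0.47/2)^2 = 0.17349445 mm^2
Q = 0.17349445 * 6.1 = 1.058316 mm^3/s


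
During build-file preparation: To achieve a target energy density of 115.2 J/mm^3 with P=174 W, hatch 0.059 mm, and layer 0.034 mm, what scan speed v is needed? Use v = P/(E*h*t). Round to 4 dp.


v = 174 / (115.2*0.059*0.034) = 752.9495 mm/s


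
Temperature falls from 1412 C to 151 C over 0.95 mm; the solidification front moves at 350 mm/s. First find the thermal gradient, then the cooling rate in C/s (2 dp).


G = (1412-151)/0.95 = 1327.36842105 C/mm
CR = 1327.36842105 * 350 = 464578.95 C/s


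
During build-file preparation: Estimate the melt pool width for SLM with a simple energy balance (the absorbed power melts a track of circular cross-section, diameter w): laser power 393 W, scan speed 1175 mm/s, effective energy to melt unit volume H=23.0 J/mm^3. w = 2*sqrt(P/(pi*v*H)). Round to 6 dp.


w = 2*sqrt(393/(pi*1175*23.0)) = 0.136072 mm


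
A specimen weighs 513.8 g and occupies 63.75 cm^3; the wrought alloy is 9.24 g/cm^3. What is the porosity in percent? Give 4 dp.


rho_part = 513.8 / 63.75 = 8.05960784 g/cm^3
Porosity = (1 - 8.05960784/9.24)*100 = 12.7748 %


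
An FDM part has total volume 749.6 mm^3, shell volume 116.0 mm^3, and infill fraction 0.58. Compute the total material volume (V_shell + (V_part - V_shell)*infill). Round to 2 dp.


V_infill = (749.6 - 116.0) * 0.58 = 367.49
V_total = 116.0 + 367.49 = 483.49 mm^3


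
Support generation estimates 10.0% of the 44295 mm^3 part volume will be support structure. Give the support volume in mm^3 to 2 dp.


V_support = 44295 * 0.1 = 4429.5 mm^3


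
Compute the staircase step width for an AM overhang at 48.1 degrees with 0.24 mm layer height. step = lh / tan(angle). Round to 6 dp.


step = 0.24 / tan(48.1) = 0.21534 mm


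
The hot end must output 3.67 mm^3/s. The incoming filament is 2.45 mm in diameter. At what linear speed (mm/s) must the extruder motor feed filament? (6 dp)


A = pi*(2.45/2)^2 = 4.714352
v = 3.67 / 4.714352 = 0.778474 mm/s


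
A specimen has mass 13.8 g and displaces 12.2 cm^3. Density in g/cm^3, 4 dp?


rho = 13.8 / 12.2 = 1.1311 g/cm^3


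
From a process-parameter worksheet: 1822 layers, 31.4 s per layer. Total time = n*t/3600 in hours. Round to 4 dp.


t = 1822 * 31.4 / 3600 = 15.8919 hrs


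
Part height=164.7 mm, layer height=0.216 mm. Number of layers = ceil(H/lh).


Layers = ceil(164.7/0.216) = 763


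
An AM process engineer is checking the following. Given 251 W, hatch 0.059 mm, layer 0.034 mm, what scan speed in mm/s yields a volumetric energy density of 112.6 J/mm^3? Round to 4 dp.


v = 251 / (112.6*0.059*0.034) = 1111.2311 mm/s


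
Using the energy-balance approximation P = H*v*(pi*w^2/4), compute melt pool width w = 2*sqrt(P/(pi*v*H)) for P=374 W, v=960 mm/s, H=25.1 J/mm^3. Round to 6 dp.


w = 2*sqrt(374/(pi*960*25.1)) = 0.140578 mm


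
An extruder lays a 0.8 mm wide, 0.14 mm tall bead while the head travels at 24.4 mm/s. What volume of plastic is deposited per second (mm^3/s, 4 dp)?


Rate = 0.8 * 0.14 * 24.4 = 2.7328 mm^3/s


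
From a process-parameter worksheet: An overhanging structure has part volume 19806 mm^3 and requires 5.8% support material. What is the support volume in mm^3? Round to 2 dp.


V_support = 19806 * 0.058 = 1148.75 mm^3


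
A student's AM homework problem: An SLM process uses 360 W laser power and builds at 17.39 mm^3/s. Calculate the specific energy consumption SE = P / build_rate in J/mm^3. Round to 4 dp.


SE = 360 / 17.39 = 20.7016 J/mm^3


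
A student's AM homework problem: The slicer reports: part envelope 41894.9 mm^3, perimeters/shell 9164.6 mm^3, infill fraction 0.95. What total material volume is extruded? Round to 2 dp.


V_infill = (41894.9 - 9164.6) * 0.95 = 31093.79
V_total = 9164.6 + 31093.79 = 40258.39 mm^3


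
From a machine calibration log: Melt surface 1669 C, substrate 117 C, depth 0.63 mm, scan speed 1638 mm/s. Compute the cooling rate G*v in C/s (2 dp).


G = (1669-117)/0.63 = 2463.49206349 C/mm
CR = 2463.49206349 * 1638 = 4035200.0 C/s


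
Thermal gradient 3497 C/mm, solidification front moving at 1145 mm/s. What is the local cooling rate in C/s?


CR = 3497 * 1145 = 4004065 C/s


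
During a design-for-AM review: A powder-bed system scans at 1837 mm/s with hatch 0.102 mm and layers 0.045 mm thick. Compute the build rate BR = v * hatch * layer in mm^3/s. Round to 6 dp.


Rate = 1837 * 0.102 * 0.045 = 8.43183 mm^3/s


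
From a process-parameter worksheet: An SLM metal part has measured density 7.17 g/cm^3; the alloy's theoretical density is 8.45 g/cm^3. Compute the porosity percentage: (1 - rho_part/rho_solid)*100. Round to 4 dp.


Porosity = (1-7.17/8.45)*100 = 15.1479 %


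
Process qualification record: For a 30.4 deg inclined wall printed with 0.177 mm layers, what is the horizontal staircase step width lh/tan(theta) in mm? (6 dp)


step = 0.177 / tan(30.4) = 0.301689 mm


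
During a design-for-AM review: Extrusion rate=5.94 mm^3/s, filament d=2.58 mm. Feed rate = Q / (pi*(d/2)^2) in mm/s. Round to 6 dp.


A = pi*(2.58/2)^2 = 5.227924
v = 5.94 / 5.227924 = 1.136206 mm/s


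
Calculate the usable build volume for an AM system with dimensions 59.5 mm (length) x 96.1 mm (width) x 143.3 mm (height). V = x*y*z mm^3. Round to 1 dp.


V = 59.5 * 96.1 * 143.3 = 819382.2 mm^3


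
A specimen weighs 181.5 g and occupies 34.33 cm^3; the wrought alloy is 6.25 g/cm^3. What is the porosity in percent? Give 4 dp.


rho_part = 181.5 / 34.33 = 5.28692106 g/cm^3
Porosity = (1 - 5.28692106/6.25)*100 = 15.4093 %


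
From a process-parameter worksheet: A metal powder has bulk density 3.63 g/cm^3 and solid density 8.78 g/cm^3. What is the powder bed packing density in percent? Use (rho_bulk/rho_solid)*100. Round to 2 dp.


Packing = (3.63/8.78)*100 = 41.34 %


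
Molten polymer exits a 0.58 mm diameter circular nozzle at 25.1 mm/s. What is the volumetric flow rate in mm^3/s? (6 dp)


A = pi*(0.58/2)^2 = 0.26420794 mm^2
Q = 0.26420794 * 25.1 = 6.631619 mm^3/s


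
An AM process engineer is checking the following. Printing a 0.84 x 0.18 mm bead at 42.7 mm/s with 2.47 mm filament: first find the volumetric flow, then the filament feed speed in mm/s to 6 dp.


Q = 0.84 * 0.18 * 42.7 = 6.45624 mm^3/s
A_fil = pi*(2.47/2)^2 = 4.79163566 mm^2
v_feed = 6.45624 / 4.79163566 = 1.347398 mm/s


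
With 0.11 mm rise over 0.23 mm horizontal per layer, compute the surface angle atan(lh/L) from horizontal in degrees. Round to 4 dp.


angle = atan(0.11/0.23) = 25.56 degrees


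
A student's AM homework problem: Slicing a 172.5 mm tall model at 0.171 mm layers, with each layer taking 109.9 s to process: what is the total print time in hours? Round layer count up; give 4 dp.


Layers = ceil(172.5/0.171) = 1009
t = 1009 * 109.9 / 3600 = 30.8025 hrs


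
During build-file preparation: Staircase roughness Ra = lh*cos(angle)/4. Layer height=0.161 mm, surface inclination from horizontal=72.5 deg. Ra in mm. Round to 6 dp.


Ra = 0.161 * cos(72.5) / 4 = 0.012103 mm


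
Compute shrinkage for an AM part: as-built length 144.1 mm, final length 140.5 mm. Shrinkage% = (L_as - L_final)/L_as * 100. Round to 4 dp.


Shrinkage = ((144.1-140.5)/144.1)*100 = 2.4983 %


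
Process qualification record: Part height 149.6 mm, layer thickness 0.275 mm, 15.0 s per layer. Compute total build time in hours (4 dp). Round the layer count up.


Layers = ceil(149.6/0.275) = 544
t = 544 * 15.0 / 3600 = 2.2667 hrs


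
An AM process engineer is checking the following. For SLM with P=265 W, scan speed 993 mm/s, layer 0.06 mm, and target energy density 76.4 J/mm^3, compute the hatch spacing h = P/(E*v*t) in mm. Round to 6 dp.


h = 265 / (76.4*993*0.06) = 0.058217 mm


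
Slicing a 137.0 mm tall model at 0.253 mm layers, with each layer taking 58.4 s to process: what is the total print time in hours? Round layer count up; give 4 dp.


Layers = ceil(137.0/0.253) = 542
t = 542 * 58.4 / 3600 = 8.7924 hrs


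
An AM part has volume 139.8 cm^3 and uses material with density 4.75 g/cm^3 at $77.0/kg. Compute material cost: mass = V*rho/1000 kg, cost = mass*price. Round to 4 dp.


Mass = 139.8*4.75/1000 = 0.66405 kg
Cost = 0.66405 * 77.0 = 51.1319 $


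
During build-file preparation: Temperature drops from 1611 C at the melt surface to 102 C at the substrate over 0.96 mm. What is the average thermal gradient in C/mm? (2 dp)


G = (1611-102)/0.96 = 1571.88 C/mm


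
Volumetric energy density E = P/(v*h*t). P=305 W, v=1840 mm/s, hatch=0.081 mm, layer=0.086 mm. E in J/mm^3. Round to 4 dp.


E = 305 / (1840*0.081*0.086) = 23.7957 J/mm^3


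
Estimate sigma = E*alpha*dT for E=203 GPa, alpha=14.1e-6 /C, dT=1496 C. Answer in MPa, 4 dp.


sigma = 203*1000 * 14.1e-6 * 1496 = 4282.0008 MPa


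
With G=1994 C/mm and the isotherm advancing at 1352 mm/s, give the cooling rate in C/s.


CR = 1994 * 1352 = 2695888 C/s


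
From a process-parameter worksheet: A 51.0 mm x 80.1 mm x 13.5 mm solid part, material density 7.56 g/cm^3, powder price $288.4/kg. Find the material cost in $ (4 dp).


V = 51.0 * 80.1 * 13.5 = 55148.85 mm^3 = 55.14885 cm^3
Mass = 55.14885 * 7.56 / 1000 = 0.41692531 kg
Cost = 0.41692531 * 288.4 = 120.2413 $


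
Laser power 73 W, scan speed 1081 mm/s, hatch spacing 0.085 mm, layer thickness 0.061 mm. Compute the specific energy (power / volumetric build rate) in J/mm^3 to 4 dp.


Build rate = 1081 * 0.085 * 0.061 = 5.604985 mm^3/s
SE = 73 / 5.604985 = 13.0241 J/mm^3


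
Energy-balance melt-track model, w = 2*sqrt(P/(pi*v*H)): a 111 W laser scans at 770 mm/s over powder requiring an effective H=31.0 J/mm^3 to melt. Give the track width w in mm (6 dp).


w = 2*sqrt(111/(pi*770*31.0)) = 0.076947 mm


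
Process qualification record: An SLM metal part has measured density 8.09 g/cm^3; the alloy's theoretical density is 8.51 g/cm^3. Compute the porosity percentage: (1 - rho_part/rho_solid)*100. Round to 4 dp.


Porosity = (1-8.09/8.51)*100 = 4.9354 %


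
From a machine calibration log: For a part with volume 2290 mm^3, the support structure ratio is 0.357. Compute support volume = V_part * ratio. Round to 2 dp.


V_support = 2290 * 0.357 = 817.53 mm^3


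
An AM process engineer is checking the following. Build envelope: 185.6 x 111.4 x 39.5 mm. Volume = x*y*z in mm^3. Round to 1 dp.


V = 185.6 * 111.4 * 39.5 = 816695.7 mm^3


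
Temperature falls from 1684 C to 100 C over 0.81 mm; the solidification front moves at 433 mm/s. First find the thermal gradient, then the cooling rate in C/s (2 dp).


G = (1684-100)/0.81 = 1955.55555556 C/mm
CR = 1955.55555556 * 433 = 846755.56 C/s


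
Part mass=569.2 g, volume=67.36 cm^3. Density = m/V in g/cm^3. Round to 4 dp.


rho = 569.2 / 67.36 = 8.4501 g/cm^3


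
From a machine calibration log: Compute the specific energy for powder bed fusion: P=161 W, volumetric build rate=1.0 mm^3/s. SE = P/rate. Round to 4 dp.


SE = 161 / 1.0 = 161.0 J/mm^3


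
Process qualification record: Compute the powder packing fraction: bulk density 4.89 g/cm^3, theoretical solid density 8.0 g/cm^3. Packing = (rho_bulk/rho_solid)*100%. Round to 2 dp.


Packing = (4.89/8.0)*100 = 61.13 %


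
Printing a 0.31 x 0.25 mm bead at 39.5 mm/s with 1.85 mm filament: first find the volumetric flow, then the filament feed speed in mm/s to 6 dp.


Q = 0.31 * 0.25 * 39.5 = 3.06125 mm^3/s
A_fil = pi*(1.85/2)^2 = 2.68802521 mm^2
v_feed = 3.06125 / 2.68802521 = 1.138847 mm/s


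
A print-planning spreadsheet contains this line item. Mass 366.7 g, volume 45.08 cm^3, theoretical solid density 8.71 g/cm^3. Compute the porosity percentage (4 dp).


rho_part = 366.7 / 45.08 = 8.13442768 g/cm^3
Porosity = (1 - 8.13442768/8.71)*100 = 6.6082 %


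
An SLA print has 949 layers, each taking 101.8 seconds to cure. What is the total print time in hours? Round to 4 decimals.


t = 949 * 101.8 / 3600 = 26.8356 hrs


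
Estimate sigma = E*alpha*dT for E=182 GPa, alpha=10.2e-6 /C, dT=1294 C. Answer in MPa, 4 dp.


sigma = 182*1000 * 10.2e-6 * 1294 = 2402.1816 MPa


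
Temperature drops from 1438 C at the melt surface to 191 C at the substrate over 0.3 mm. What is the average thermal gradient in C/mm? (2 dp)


G = (1438-191)/0.3 = 4156.67 C/mm


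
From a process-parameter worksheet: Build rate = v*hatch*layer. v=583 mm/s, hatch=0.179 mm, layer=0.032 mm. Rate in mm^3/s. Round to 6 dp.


Rate = 583 * 0.179 * 0.032 = 3.339424 mm^3/s


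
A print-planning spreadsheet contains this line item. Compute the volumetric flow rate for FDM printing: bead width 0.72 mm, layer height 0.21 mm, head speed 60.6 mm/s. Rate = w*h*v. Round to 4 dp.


Rate = 0.72 * 0.21 * 60.6 = 9.1627 mm^3/s


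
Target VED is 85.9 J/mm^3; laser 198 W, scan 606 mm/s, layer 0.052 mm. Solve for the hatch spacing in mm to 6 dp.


h = 198 / (85.9*606*0.052) = 0.073147 mm


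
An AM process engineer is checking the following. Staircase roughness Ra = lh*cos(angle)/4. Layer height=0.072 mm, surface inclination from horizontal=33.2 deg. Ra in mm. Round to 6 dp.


Ra = 0.072 * cos(33.2) / 4 = 0.015062 mm


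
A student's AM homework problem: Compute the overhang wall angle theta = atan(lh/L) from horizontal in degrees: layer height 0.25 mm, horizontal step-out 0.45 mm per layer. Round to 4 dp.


angle = atan(0.25/0.45) = 29.0546 degrees


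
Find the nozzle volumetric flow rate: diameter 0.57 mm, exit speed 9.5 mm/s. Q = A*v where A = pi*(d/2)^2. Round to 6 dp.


A = pi*(0.57/2)^2 = 0.25517586 mm^2
Q = 0.25517586 * 9.5 = 2.424171 mm^3/s


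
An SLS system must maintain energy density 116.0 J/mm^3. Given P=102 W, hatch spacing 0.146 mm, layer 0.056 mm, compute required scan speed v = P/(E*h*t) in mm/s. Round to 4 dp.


v = 102 / (116.0*0.146*0.056) = 107.5477 mm/s


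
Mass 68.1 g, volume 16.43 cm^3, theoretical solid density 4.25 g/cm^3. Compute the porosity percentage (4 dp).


rho_part = 68.1 / 16.43 = 4.14485697 g/cm^3
Porosity = (1 - 4.14485697/4.25)*100 = 2.474 %


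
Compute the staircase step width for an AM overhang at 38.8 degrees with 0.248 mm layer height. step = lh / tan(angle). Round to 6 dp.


step = 0.248 / tan(38.8) = 0.30845 mm


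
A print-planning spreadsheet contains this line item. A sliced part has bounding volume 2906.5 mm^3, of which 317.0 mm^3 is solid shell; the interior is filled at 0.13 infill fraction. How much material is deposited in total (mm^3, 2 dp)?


V_infill = (2906.5 - 317.0) * 0.13 = 336.64
V_total = 317.0 + 336.64 = 653.64 mm^3


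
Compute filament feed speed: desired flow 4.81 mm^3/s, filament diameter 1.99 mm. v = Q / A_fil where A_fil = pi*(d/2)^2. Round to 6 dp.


A = pi*(1.99/2)^2 = 3.110255
v = 4.81 / 3.110255 = 1.546497 mm/s


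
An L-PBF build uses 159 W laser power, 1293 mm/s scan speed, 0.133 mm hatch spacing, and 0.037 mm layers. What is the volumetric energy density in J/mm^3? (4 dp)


E = 159 / (1293*0.133*0.037) = 24.9888 J/mm^3


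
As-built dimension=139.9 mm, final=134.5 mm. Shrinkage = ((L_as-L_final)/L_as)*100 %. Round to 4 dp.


Shrinkage = ((139.9-134.5)/139.9)*100 = 3.8599 %


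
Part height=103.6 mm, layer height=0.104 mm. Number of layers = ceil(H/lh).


Layers = ceil(103.6/0.104) = 997


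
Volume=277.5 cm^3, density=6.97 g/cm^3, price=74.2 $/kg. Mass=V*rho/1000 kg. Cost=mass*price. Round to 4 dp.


Mass = 277.5*6.97/1000 = 1.934175 kg
Cost = 1.934175 * 74.2 = 143.5158 $


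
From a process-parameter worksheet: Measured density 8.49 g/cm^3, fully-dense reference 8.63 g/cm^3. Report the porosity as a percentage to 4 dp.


Porosity = (1-8.49/8.63)*100 = 1.6222 %


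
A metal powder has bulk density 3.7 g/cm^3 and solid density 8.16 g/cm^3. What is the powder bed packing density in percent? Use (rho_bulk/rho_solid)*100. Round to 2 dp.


Packing = (3.7/8.16)*100 = 45.34 %


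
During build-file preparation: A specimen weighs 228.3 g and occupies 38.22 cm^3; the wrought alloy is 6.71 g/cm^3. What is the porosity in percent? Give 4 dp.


rho_part = 228.3 / 38.22 = 5.9733124 g/cm^3
Porosity = (1 - 5.9733124/6.71)*100 = 10.979 %


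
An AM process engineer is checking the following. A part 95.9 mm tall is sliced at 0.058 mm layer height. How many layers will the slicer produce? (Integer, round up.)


Layers = ceil(95.9/0.058) = 1654


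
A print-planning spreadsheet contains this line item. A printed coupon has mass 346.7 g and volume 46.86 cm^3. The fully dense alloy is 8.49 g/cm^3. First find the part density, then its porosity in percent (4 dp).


rho_part = 346.7 / 46.86 = 7.39863423 g/cm^3
Porosity = (1 - 7.39863423/8.49)*100 = 12.8547 %


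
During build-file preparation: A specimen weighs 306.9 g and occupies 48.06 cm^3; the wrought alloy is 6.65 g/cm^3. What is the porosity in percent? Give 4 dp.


rho_part = 306.9 / 48.06 = 6.38576779 g/cm^3
Porosity = (1 - 6.38576779/6.65)*100 = 3.9734 %


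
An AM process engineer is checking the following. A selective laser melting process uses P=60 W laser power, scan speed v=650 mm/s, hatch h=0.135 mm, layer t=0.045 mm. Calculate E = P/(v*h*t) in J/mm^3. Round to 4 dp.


E = 60 / (650*0.135*0.045) = 15.1947 J/mm^3


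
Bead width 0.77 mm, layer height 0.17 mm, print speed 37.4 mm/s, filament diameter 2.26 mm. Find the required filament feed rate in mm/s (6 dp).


Q = 0.77 * 0.17 * 37.4 = 4.89566 mm^3/s
A_fil = pi*(2.26/2)^2 = 4.01149966 mm^2
v_feed = 4.89566 / 4.01149966 = 1.220406 mm/s


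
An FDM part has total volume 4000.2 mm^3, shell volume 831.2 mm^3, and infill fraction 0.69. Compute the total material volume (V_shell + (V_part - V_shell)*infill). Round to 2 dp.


V_infill = (4000.2 - 831.2) * 0.69 = 2186.61
V_total = 831.2 + 2186.61 = 3017.81 mm^3


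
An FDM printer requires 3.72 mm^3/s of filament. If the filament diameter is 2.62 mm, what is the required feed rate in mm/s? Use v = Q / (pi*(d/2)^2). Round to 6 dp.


A = pi*(2.62/2)^2 = 5.391287
v = 3.72 / 5.391287 = 0.690002 mm/s


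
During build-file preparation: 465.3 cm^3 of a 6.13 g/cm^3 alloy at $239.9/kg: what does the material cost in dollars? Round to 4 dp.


Mass = 465.3*6.13/1000 = 2.852289 kg
Cost = 2.852289 * 239.9 = 684.2641 $


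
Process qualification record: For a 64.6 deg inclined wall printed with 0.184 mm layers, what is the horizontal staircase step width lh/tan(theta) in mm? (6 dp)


step = 0.184 / tan(64.6) = 0.08737 mm


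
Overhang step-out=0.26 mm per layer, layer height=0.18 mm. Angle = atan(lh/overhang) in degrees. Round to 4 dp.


angle = atan(0.18/0.26) = 34.6952 degrees


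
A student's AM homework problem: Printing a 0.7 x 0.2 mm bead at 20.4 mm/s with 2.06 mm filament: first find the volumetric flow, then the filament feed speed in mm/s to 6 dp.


Q = 0.7 * 0.2 * 20.4 = 2.856 mm^3/s
A_fil = pi*(2.06/2)^2 = 3.33291565 mm^2
v_feed = 2.856 / 3.33291565 = 0.856907 mm/s


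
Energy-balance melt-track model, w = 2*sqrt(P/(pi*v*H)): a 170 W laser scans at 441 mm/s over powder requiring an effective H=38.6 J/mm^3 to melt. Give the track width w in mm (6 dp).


w = 2*sqrt(170/(pi*441*38.6)) = 0.112763 mm


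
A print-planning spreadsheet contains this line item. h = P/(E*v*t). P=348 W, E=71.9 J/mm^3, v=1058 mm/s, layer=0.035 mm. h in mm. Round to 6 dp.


h = 348 / (71.9*1058*0.035) = 0.130706 mm


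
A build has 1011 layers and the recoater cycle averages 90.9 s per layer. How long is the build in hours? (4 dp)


t = 1011 * 90.9 / 3600 = 25.5278 hrs


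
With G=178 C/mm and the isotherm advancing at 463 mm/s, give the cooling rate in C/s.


CR = 178 * 463 = 82414 C/s


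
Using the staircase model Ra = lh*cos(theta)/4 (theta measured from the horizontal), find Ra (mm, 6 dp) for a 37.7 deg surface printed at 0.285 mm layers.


Ra = 0.285 * cos(37.7) / 4 = 0.056375 mm


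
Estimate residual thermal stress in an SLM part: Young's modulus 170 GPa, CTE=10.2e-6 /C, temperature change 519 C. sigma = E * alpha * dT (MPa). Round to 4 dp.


sigma = 170*1000 * 10.2e-6 * 519 = 899.946 MPa


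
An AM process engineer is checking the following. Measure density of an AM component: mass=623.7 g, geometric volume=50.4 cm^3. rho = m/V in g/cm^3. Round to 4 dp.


rho = 623.7 / 50.4 = 12.375 g/cm^3


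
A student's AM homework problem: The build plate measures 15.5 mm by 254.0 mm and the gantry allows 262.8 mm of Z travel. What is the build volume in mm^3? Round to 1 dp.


V = 15.5 * 254.0 * 262.8 = 1034643.6 mm^3


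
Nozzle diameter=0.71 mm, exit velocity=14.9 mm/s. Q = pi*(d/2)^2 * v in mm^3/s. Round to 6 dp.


A = pi*(0.71/2)^2 = 0.39591921 mm^2
Q = 0.39591921 * 14.9 = 5.899196 mm^3/s


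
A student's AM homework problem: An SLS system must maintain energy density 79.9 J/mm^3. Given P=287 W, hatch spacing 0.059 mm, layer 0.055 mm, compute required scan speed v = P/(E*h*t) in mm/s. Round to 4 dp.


v = 287 / (79.9*0.059*0.055) = 1106.9307 mm/s


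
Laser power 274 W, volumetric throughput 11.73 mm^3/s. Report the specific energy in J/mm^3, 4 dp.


SE = 274 / 11.73 = 23.3589 J/mm^3


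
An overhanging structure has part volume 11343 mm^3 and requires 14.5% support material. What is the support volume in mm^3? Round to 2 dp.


V_support = 11343 * 0.145 = 1644.74 mm^3


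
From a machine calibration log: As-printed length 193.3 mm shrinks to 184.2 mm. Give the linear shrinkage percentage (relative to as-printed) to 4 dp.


Shrinkage = ((193.3-184.2)/193.3)*100 = 4.7077 %


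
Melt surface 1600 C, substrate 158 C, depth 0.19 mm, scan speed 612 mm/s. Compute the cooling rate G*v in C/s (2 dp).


G = (1600-158)/0.19 = 7589.47368421 C/mm
CR = 7589.47368421 * 612 = 4644757.89 C/s


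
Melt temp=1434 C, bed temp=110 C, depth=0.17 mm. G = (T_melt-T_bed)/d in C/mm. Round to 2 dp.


G = (1434-110)/0.17 = 7788.24 C/mm


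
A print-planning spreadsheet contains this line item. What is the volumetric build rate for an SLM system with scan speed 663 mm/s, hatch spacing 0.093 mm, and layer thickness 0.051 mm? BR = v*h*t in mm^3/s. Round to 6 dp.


Rate = 663 * 0.093 * 0.051 = 3.144609 mm^3/s


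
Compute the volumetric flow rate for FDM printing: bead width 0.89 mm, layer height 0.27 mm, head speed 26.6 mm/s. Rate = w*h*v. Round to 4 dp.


Rate = 0.89 * 0.27 * 26.6 = 6.392 mm^3/s


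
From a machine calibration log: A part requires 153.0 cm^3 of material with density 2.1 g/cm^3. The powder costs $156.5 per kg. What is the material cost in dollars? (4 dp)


Mass = 153.0*2.1/1000 = 0.3213 kg
Cost = 0.3213 * 156.5 = 50.2835 $


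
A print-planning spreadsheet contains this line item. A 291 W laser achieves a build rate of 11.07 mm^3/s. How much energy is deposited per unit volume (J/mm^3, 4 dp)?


SE = 291 / 11.07 = 26.2873 J/mm^3


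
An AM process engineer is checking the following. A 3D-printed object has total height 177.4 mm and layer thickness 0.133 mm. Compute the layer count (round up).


Layers = ceil(177.4/0.133) = 1334


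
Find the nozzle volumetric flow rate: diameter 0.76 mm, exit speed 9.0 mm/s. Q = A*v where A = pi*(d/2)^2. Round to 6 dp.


A = pi*(0.76/2)^2 = 0.45364598 mm^2
Q = 0.45364598 * 9.0 = 4.082814 mm^3/s


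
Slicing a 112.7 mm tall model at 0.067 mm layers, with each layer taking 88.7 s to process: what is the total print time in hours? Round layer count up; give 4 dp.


Layers = ceil(112.7/0.067) = 1683
t = 1683 * 88.7 / 3600 = 41.4673 hrs


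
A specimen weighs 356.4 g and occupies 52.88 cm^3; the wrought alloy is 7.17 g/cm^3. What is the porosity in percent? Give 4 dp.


rho_part = 356.4 / 52.88 = 6.7397882 g/cm^3
Porosity = (1 - 6.7397882/7.17)*100 = 6.0002 %


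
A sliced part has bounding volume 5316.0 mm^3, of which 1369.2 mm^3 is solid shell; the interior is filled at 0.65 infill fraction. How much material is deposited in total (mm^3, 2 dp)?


V_infill = (5316.0 - 1369.2) * 0.65 = 2565.42
V_total = 1369.2 + 2565.42 = 3934.62 mm^3


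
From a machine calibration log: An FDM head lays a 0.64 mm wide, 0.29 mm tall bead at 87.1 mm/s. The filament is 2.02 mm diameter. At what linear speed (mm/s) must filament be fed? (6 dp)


Q = 0.64 * 0.29 * 87.1 = 16.16576 mm^3/s
A_fil = pi*(2.02/2)^2 = 3.20473867 mm^2
v_feed = 16.16576 / 3.20473867 = 5.04433 mm/s


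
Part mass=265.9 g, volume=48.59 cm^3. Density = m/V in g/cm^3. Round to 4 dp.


rho = 265.9 / 48.59 = 5.4723 g/cm^3


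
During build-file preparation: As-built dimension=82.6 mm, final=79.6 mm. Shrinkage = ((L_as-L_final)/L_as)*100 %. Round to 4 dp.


Shrinkage = ((82.6-79.6)/82.6)*100 = 3.632 %


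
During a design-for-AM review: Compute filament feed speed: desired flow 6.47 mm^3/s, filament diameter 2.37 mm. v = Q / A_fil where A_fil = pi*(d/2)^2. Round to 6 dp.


A = pi*(2.37/2)^2 = 4.411503
v = 6.47 / 4.411503 = 1.46662 mm/s


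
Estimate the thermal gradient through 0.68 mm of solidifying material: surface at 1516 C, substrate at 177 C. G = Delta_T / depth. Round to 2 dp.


G = (1516-177)/0.68 = 1969.12 C/mm


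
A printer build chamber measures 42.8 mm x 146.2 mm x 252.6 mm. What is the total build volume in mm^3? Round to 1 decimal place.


V = 42.8 * 146.2 * 252.6 = 1580609.1 mm^3


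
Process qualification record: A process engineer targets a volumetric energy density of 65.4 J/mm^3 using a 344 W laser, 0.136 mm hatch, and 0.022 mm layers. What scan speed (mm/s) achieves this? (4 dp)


v = 344 / (65.4*0.136*0.022) = 1758.0009 mm/s


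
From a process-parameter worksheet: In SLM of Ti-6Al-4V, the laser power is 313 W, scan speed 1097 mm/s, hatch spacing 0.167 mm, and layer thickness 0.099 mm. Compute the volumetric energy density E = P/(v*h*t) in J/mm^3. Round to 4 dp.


E = 313 / (1097*0.167*0.099) = 17.2578 J/mm^3


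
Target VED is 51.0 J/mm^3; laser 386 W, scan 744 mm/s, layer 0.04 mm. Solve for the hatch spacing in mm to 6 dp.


h = 386 / (51.0*744*0.04) = 0.254322 mm


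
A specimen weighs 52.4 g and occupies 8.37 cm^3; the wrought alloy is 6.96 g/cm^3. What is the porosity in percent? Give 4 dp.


rho_part = 52.4 / 8.37 = 6.260454 g/cm^3
Porosity = (1 - 6.260454/6.96)*100 = 10.0509 %


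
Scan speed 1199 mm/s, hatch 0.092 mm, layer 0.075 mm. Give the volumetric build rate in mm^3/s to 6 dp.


Rate = 1199 * 0.092 * 0.075 = 8.2731 mm^3/s


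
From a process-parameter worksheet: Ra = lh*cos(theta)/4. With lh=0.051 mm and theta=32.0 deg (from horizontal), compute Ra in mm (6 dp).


Ra = 0.051 * cos(32.0) / 4 = 0.010813 mm


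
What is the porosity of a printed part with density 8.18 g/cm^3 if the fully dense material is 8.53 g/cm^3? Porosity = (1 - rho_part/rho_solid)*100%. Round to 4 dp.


Porosity = (1-8.18/8.53)*100 = 4.1032 %


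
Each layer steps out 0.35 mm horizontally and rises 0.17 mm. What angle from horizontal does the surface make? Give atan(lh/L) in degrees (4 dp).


angle = atan(0.17/0.35) = 25.9065 degrees


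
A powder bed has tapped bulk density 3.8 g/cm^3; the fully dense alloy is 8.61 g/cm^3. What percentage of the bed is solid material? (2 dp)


Packing = (3.8/8.61)*100 = 44.13 %


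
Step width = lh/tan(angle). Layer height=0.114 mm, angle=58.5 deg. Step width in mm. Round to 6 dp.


step = 0.114 / tan(58.5) = 0.069859 mm


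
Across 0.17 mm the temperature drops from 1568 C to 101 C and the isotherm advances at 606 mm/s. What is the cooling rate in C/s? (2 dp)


G = (1568-101)/0.17 = 8629.41176471 C/mm
CR = 8629.41176471 * 606 = 5229423.53 C/s


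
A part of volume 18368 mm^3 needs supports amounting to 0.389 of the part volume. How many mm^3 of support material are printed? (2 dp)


V_support = 18368 * 0.389 = 7145.15 mm^3


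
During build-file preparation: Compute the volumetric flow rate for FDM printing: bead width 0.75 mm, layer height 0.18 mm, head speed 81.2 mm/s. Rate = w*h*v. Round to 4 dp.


Rate = 0.75 * 0.18 * 81.2 = 10.962 mm^3/s


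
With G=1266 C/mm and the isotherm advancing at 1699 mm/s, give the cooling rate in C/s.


CR = 1266 * 1699 = 2150934 C/s


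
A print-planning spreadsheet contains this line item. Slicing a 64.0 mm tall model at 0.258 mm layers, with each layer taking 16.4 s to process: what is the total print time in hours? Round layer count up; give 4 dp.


Layers = ceil(64.0/0.258) = 249
t = 249 * 16.4 / 3600 = 1.1343 hrs


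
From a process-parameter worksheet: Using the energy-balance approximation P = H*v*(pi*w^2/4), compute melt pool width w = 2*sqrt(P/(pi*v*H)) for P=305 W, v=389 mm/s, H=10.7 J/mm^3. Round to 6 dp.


w = 2*sqrt(305/(pi*389*10.7)) = 0.305449 mm


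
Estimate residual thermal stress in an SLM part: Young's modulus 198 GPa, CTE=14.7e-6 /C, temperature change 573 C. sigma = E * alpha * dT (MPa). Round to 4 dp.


sigma = 198*1000 * 14.7e-6 * 573 = 1667.7738 MPa


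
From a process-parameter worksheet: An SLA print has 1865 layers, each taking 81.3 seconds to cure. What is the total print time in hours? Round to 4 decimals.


t = 1865 * 81.3 / 3600 = 42.1179 hrs


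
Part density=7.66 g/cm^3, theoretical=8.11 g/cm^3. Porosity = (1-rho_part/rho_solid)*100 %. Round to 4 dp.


Porosity = (1-7.66/8.11)*100 = 5.5487 %


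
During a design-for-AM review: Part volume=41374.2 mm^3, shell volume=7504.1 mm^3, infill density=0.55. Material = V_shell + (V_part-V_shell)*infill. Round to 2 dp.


V_infill = (41374.2 - 7504.1) * 0.55 = 18628.56
V_total = 7504.1 + 18628.56 = 26132.66 mm^3


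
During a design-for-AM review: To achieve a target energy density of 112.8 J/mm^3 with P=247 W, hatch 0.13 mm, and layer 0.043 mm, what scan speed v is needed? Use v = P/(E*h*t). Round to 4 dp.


v = 247 / (112.8*0.13*0.043) = 391.7203 mm/s


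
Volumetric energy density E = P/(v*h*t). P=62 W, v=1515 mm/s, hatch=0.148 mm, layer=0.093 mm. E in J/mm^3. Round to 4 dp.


E = 62 / (1515*0.148*0.093) = 2.9733 J/mm^3


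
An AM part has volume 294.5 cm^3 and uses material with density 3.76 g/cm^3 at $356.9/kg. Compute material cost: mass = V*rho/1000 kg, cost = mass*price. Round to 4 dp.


Mass = 294.5*3.76/1000 = 1.10732 kg
Cost = 1.10732 * 356.9 = 395.2025 $


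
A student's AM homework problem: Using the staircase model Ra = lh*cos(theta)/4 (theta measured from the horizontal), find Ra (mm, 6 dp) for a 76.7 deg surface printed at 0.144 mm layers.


Ra = 0.144 * cos(76.7) / 4 = 0.008282 mm


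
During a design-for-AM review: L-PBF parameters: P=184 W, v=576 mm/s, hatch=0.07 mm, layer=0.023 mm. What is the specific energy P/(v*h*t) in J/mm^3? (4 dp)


Build rate = 576 * 0.07 * 0.023 = 0.92736 mm^3/s
SE = 184 / 0.92736 = 198.4127 J/mm^3


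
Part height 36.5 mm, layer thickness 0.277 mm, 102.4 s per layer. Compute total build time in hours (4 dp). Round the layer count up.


Layers = ceil(36.5/0.277) = 132
t = 132 * 102.4 / 3600 = 3.7547 hrs


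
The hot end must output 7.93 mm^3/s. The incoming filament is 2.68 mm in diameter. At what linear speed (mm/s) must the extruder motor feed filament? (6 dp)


A = pi*(2.68/2)^2 = 5.641044
v = 7.93 / 5.641044 = 1.405768 mm/s


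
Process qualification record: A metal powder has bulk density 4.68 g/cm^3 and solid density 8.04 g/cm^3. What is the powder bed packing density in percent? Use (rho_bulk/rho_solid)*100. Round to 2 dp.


Packing = (4.68/8.04)*100 = 58.21 %


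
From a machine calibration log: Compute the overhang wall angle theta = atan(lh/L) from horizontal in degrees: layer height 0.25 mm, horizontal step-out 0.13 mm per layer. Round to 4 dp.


angle = atan(0.25/0.13) = 62.5256 degrees


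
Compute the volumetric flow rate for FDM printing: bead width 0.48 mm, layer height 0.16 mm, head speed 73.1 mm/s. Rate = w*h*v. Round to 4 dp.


Rate = 0.48 * 0.16 * 73.1 = 5.6141 mm^3/s


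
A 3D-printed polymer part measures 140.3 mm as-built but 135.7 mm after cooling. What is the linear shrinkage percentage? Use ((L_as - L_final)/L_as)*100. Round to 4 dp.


Shrinkage = ((140.3-135.7)/140.3)*100 = 3.2787 %


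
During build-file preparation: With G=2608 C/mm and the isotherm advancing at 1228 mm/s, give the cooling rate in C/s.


CR = 2608 * 1228 = 3202624 C/s


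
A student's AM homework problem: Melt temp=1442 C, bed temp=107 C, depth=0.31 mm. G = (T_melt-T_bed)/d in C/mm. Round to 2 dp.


G = (1442-107)/0.31 = 4306.45 C/mm


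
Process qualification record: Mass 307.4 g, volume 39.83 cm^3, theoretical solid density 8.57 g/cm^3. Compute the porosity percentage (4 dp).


rho_part = 307.4 / 39.83 = 7.71780065 g/cm^3
Porosity = (1 - 7.71780065/8.57)*100 = 9.944 %


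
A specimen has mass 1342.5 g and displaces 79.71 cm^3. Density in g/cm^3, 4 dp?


rho = 1342.5 / 79.71 = 16.8423 g/cm^3


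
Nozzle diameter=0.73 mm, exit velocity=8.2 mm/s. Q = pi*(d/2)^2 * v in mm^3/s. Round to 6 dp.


A = pi*(0.73/2)^2 = 0.41853868 mm^2
Q = 0.41853868 * 8.2 = 3.432017 mm^3/s


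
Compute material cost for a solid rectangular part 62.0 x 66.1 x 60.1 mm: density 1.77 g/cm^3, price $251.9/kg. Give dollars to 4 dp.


V = 62.0 * 66.1 * 60.1 = 246301.82 mm^3 = 246.30182 cm^3
Mass = 246.30182 * 1.77 / 1000 = 0.43595422 kg
Cost = 0.43595422 * 251.9 = 109.8169 $


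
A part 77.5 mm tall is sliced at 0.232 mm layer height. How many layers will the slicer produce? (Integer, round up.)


Layers = ceil(77.5/0.232) = 335


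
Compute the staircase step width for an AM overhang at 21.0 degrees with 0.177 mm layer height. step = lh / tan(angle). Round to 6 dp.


step = 0.177 / tan(21.0) = 0.461101 mm
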